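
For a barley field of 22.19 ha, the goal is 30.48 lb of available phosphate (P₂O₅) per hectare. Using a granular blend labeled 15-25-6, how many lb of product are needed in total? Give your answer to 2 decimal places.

Product per hectare = 30.48 / 25% = 121.92 lb.
Total product = 121.92 × 22.19 = 2705.4048 lb.

2705.40 lb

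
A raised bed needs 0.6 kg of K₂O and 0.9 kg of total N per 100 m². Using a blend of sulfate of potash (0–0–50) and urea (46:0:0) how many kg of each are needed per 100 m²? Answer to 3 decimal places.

With a, b = kg per 100 m² of sulfate of potash and urea:
K₂O: 0.5·a + 0·b = 0.6
N: 0·a + 0.46·b = 0.9
Solving simultaneously: a = 1.2, b = 1.95652.

1.200 kg sulfate of potash, 1.957 kg urea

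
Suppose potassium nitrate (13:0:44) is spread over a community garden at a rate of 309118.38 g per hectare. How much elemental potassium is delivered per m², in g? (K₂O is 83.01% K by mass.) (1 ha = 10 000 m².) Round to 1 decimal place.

K₂O per hectare = 309118.38 × 44% = 136012 g.
Elemental K = 136012 × 0.8301 = 112904 g per hectare.
Convert to per m²: 112904 × 0.0001 = 11.2904 g.

11.3 g K per sq m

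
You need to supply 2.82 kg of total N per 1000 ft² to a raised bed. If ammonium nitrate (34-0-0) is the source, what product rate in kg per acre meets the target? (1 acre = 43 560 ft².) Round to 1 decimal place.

Product per 1000 ft² = 2.82 / 34% = 8.29412 kg.
Convert to per acre: 8.29412 × 43.56 = 361.292 kg.

361.3 kg of product per acre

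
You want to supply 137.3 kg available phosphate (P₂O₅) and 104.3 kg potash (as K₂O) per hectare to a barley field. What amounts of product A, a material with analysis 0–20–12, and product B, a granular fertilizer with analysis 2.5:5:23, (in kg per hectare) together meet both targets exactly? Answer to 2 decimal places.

659.10 kg product A, 109.60 kg product B

Let a = kg of product A, b = kg of product B (per hectare).
P₂O₅: 0.2·a + 0.05·b = 137.3
K₂O: 0.12·a + 0.23·b = 104.3
Eliminate b: (row1) − 0.05/0.23·(row2) → 0.173913·a = 114.626, so a = 659.1.
Then b = (104.3 − 0.12·659.1) / 0.23 = 109.6.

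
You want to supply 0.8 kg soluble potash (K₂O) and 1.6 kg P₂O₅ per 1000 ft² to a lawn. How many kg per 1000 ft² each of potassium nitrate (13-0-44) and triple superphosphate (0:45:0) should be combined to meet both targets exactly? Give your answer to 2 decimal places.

1.82 kg potassium nitrate, 3.56 kg triple superphosphate

Let a = kg of potassium nitrate, b = kg of triple superphosphate (per 1000 ft²).
K₂O: 0.44·a + 0·b = 0.8
P₂O₅: 0·a + 0.45·b = 1.6
Solving simultaneously: a = 1.81818, b = 3.55556.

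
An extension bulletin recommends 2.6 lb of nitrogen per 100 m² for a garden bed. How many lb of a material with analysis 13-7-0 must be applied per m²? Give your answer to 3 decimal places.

Product per 100 m² = 2.6 / 13% = 20 lb.
Convert to per m²: 20 × 0.01 = 0.2 lb.

0.200 lb of product per sq m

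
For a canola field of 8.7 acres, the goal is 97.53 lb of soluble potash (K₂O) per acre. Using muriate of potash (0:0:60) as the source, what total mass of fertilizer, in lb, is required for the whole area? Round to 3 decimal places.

1414.185 lb

Product per acre = 97.53 / 60% = 162.55 lb.
Total product = 162.55 × 8.7 = 1414.185 lb.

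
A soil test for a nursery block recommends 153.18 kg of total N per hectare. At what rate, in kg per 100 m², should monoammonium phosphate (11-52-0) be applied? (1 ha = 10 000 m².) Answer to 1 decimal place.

Product per hectare = 153.18 / 11% = 1392.55 kg.
Convert to per 100 m²: 1392.55 × 0.01 = 13.9255 kg.

13.9 kg of product per hundred sq m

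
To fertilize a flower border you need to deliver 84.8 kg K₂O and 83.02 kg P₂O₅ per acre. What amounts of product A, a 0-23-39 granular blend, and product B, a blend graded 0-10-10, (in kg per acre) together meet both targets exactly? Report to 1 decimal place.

Per-acre balance (a = product A, b = product B):
K₂O: 0.39·a + 0.1·b = 84.8
P₂O₅: 0.23·a + 0.1·b = 83.02
Eliminate a: (row1) − 0.39/0.23·(row2) → -0.0695652·b = -55.973, so b = 804.612.
Back-substitute: a = (84.8 − 0.1·804.612) / 0.39 = 11.125.

11.1 kg product A, 804.6 kg product B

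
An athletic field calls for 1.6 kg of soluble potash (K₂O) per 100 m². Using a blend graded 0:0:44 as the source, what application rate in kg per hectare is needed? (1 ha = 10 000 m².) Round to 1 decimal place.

Product per 100 m² = 1.6 / 44% = 3.63636 kg.
Convert to per hectare: 3.63636 × 100 = 363.636 kg.

363.6 kg of product per hectare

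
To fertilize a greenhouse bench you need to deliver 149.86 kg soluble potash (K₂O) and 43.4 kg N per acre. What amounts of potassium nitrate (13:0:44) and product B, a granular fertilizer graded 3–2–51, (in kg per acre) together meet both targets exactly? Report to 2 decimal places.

332.17 kg potassium nitrate, 7.27 kg product B

Let a = kg of potassium nitrate, b = kg of product B (per acre).
K₂O: 0.44·a + 0.51·b = 149.86
N: 0.13·a + 0.03·b = 43.4
From row1: a = (149.86 − 0.51·b) / 0.44.
Into row2: 0.13·(149.86 − 0.51·b)/0.44 + 0.03·b = 43.4 → b = 7.26554, a = 332.169.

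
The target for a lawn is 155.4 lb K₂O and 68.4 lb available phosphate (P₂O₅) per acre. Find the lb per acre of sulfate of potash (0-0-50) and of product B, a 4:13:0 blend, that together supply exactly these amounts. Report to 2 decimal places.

310.80 lb sulfate of potash, 526.15 lb product B

With a, b = lb per acre of sulfate of potash and product B:
K₂O: 0.5·a + 0·b = 155.4
P₂O₅: 0·a + 0.13·b = 68.4
Solving simultaneously: a = 310.8, b = 526.154.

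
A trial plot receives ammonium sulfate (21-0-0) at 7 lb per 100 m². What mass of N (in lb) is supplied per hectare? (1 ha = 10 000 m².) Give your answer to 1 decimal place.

nitrogen per 100 m² = 7 × 21% = 1.47 lb.
Convert to per hectare: 1.47 × 100 = 147 lb.

147.0 lb N per hectare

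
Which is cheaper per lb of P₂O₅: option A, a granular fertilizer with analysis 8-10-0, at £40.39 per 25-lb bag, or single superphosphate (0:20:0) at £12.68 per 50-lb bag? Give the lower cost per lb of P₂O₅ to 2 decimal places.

option A: P₂O₅ per bag = 25 × 10% = 2.5 lb; cost = 40.39 / 2.5 = £16.1560/lb P₂O₅.
single superphosphate: P₂O₅ per bag = 50 × 20% = 10 lb; cost = 12.68 / 10 = £1.2680/lb P₂O₅.
single superphosphate is cheaper.

£1.27 per lb P₂O₅ (single superphosphate)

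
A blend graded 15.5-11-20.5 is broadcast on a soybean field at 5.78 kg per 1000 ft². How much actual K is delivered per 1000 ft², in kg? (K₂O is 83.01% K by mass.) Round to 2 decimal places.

0.98 kg K per thousand sq ft

K₂O per 1000 ft² = 5.78 × 20.5% = 1.1849 kg.
Elemental K = 1.1849 × 0.8301 = 0.983585 kg per 1000 ft².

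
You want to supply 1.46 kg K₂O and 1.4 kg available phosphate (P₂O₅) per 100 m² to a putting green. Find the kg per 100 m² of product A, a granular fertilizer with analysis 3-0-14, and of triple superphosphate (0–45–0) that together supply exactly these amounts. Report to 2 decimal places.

10.43 kg product A, 3.11 kg triple superphosphate

Per-100 m² balance (a = product A, b = triple superphosphate):
K₂O: 0.14·a + 0·b = 1.46
P₂O₅: 0·a + 0.45·b = 1.4
Solving simultaneously: a = 10.4286, b = 3.11111.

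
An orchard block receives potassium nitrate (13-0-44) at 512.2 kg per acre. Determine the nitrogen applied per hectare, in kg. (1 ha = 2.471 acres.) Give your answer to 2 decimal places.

nitrogen per acre = 512.2 × 13% = 66.586 kg.
Convert to per hectare: 66.586 × 2.471 = 164.534 kg.

164.53 kg N per hectare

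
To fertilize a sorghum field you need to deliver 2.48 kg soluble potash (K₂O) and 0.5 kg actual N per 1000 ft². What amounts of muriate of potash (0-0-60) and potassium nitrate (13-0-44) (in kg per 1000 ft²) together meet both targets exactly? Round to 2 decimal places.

1.31 kg muriate of potash, 3.85 kg potassium nitrate

Let a = kg of muriate of potash, b = kg of potassium nitrate (per 1000 ft²).
K₂O: 0.6·a + 0.44·b = 2.48
N: 0·a + 0.13·b = 0.5
Solving simultaneously: a = 1.31282, b = 3.84615.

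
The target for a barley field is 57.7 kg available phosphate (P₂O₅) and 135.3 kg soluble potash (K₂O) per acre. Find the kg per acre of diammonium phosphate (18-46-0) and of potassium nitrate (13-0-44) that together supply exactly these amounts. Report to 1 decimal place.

Let a = kg of diammonium phosphate, b = kg of potassium nitrate (per acre).
P₂O₅: 0.46·a + 0·b = 57.7
K₂O: 0·a + 0.44·b = 135.3
Solving simultaneously: a = 125.435, b = 307.5.

125.4 kg diammonium phosphate, 307.5 kg potassium nitrate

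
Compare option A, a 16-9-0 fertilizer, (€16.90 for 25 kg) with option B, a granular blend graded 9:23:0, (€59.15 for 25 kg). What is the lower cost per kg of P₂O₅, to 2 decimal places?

€7.51 per kg P₂O₅ (option A)

option A: P₂O₅ per bag = 25 × 9% = 2.25 kg; cost = 16.90 / 2.25 = €7.5111/kg P₂O₅.
option B: P₂O₅ per bag = 25 × 23% = 5.75 kg; cost = 59.15 / 5.75 = €10.2870/kg P₂O₅.
option A is cheaper.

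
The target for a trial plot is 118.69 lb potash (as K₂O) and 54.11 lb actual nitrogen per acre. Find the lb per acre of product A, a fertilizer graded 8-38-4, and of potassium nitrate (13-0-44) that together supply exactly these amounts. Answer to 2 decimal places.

279.29 lb product A, 244.36 lb potassium nitrate

Let a = lb of product A, b = lb of potassium nitrate (per acre).
K₂O: 0.04·a + 0.44·b = 118.69
N: 0.08·a + 0.13·b = 54.11
Solving simultaneously: a = 279.29, b = 244.36.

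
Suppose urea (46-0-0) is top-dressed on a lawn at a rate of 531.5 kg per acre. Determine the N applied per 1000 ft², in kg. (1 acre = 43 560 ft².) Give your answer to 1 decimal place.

nitrogen per acre = 531.5 × 46% = 244.49 kg.
Convert to per 1000 ft²: 244.49 × 0.0229568 = 5.61272 kg.

5.6 kg N per thousand sq ft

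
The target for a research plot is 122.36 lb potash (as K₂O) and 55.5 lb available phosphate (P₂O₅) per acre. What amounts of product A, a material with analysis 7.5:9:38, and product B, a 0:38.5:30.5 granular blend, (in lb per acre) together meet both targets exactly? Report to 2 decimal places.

253.94 lb product A, 84.79 lb product B

With a, b = lb per acre of product A and product B:
K₂O: 0.38·a + 0.305·b = 122.36
P₂O₅: 0.09·a + 0.385·b = 55.5
Solving simultaneously: a = 253.943, b = 84.7926.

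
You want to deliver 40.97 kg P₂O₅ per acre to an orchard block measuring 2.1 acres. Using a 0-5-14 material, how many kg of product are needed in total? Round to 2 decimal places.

Product per acre = 40.97 / 5% = 819.4 kg.
Total product = 819.4 × 2.1 = 1720.74 kg.

1720.74 kg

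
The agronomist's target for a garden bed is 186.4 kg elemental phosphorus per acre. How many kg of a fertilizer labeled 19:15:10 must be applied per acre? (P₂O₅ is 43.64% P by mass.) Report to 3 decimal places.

As P₂O₅: 186.4 / 0.4364 = 427.131 kg per acre.
Product per acre = 427.131 / 15% = 2847.54048 kg.

2847.540 kg of product per acre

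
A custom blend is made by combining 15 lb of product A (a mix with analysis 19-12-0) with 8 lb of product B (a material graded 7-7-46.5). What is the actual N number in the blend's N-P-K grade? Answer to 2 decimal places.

Total mass = 15 + 8 = 23 lb.
N mass = 19%×15 + 7%×8 = 3.41 lb.
% N = 3.41 / 23 = 14.8261%.

14.83% N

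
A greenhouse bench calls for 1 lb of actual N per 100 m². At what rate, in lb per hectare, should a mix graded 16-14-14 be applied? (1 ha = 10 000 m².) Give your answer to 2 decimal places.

625.00 lb of product per hectare

Product per 100 m² = 1 / 16% = 6.25 lb.
Convert to per hectare: 6.25 × 100 = 625 lb.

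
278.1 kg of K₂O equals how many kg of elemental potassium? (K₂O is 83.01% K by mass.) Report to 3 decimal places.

230.851 kg K

K = 278.1 × 0.8301 = 230.8508 kg.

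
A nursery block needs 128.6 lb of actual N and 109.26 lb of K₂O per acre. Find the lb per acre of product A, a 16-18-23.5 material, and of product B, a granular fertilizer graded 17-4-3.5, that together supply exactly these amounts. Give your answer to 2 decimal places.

Let a = lb of product A, b = lb of product B (per acre).
N: 0.16·a + 0.17·b = 128.6
K₂O: 0.235·a + 0.035·b = 109.26
Eliminate b: (row1) − 0.17/0.035·(row2) → -0.981429·a = -402.091, so a = 409.7001.
Then b = (109.26 − 0.235·409.7001) / 0.035 = 370.8705.

409.70 lb product A, 370.87 lb product B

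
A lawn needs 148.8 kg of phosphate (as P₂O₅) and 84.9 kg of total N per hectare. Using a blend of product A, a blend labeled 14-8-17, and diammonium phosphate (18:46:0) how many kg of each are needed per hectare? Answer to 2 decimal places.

245.40 kg product A, 280.80 kg diammonium phosphate

Let a = kg of product A, b = kg of diammonium phosphate (per hectare).
P₂O₅: 0.08·a + 0.46·b = 148.8
N: 0.14·a + 0.18·b = 84.9
Eliminate b: (row1) − 0.46/0.18·(row2) → -0.277778·a = -68.1667, so a = 245.4.
Then b = (84.9 − 0.14·245.4) / 0.18 = 280.8.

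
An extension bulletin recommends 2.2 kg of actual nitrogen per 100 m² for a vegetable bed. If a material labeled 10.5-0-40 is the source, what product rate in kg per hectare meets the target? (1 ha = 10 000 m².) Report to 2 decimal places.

2095.24 kg of product per hectare

Product per 100 m² = 2.2 / 10.5% = 20.9524 kg.
Convert to per hectare: 20.9524 × 100 = 2095.238 kg.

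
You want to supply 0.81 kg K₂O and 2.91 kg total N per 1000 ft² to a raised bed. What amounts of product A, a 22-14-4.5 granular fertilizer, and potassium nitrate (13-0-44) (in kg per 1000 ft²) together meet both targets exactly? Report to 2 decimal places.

Per-1000 ft² balance (a = product A, b = potassium nitrate):
K₂O: 0.045·a + 0.44·b = 0.81
N: 0.22·a + 0.13·b = 2.91
Eliminate a: (row1) − 0.045/0.22·(row2) → 0.413409·b = 0.214773, so b = 0.519516.
Back-substitute: a = (0.81 − 0.44·0.519516) / 0.045 = 12.9203.

12.92 kg product A, 0.52 kg potassium nitrate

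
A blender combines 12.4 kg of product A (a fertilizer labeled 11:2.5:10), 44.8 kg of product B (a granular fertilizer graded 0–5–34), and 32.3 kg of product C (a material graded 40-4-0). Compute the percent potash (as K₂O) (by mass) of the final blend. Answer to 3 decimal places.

Total mass = 12.4 + 44.8 + 32.3 = 89.5 kg.
K₂O mass = 10%×12.4 + 34%×44.8 + 0%×32.3 = 16.472 kg.
% K₂O = 16.472 / 89.5 = 18.40447%.

18.404% K₂O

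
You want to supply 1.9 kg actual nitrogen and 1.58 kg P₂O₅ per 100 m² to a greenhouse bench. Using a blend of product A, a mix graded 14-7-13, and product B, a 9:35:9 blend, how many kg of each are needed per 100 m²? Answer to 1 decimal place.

Let a = kg of product A, b = kg of product B (per 100 m²).
N: 0.14·a + 0.09·b = 1.9
P₂O₅: 0.07·a + 0.35·b = 1.58
Eliminate b: (row1) − 0.09/0.35·(row2) → 0.122·a = 1.49371, so a = 12.2436.
Then b = (1.58 − 0.07·12.2436) / 0.35 = 2.06557.

12.2 kg product A, 2.1 kg product B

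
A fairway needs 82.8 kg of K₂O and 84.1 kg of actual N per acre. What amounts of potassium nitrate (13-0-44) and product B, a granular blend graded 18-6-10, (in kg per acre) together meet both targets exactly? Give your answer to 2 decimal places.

With a, b = kg per acre of potassium nitrate and product B:
K₂O: 0.44·a + 0.1·b = 82.8
N: 0.13·a + 0.18·b = 84.1
Eliminate b: (row1) − 0.1/0.18·(row2) → 0.367778·a = 36.0778, so a = 98.0967.
Then b = (84.1 − 0.13·98.0967) / 0.18 = 396.3746.

98.10 kg potassium nitrate, 396.37 kg product B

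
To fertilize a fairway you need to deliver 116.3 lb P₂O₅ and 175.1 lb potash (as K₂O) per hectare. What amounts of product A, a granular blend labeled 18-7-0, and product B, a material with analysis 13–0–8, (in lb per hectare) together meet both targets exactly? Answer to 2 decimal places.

1661.43 lb product A, 2188.75 lb product B

Let a = lb of product A, b = lb of product B (per hectare).
P₂O₅: 0.07·a + 0·b = 116.3
K₂O: 0·a + 0.08·b = 175.1
Solving simultaneously: a = 1661.429, b = 2188.75.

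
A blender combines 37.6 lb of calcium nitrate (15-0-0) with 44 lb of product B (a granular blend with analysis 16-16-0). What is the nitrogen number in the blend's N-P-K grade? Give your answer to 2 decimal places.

Total mass = 37.6 + 44 = 81.6 lb.
N mass = 15%×37.6 + 16%×44 = 12.68 lb.
% N = 12.68 / 81.6 = 15.5392%.

15.54% N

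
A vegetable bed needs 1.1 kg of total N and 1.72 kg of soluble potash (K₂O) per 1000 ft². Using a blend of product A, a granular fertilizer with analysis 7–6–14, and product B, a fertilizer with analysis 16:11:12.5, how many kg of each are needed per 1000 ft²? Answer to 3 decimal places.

10.088 kg product A, 2.462 kg product B

Let a = kg of product A, b = kg of product B (per 1000 ft²).
N: 0.07·a + 0.16·b = 1.1
K₂O: 0.14·a + 0.125·b = 1.72
Solving simultaneously: a = 10.0879, b = 2.46154.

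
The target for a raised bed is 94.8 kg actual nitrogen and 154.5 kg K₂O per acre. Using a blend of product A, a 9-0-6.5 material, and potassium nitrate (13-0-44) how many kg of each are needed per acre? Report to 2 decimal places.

694.29 kg product A, 248.57 kg potassium nitrate

Let a = kg of product A, b = kg of potassium nitrate (per acre).
N: 0.09·a + 0.13·b = 94.8
K₂O: 0.065·a + 0.44·b = 154.5
Eliminate b: (row1) − 0.13/0.44·(row2) → 0.0707955·a = 49.1523, so a = 694.286.
Then b = (154.5 − 0.065·694.286) / 0.44 = 248.571.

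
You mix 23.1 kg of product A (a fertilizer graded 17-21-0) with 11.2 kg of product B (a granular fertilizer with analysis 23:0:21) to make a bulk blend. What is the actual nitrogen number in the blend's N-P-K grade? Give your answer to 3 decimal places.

18.959% N

Total mass = 23.1 + 11.2 = 34.3 kg.
N mass = 17%×23.1 + 23%×11.2 = 6.503 kg.
% N = 6.503 / 34.3 = 18.9592%.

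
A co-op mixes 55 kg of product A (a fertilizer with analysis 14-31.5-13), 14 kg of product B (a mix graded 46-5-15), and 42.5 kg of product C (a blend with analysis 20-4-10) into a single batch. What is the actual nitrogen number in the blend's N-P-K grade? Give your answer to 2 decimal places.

20.30% N

Total mass = 55 + 14 + 42.5 = 111.5 kg.
N mass = 14%×55 + 46%×14 + 20%×42.5 = 22.64 kg.
% N = 22.64 / 111.5 = 20.3049%.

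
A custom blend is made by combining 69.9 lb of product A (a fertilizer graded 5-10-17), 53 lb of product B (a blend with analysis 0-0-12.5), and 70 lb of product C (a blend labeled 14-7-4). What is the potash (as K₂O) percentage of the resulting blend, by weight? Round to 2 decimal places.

Total mass = 69.9 + 53 + 70 = 192.9 lb.
K₂O mass = 17%×69.9 + 12.5%×53 + 4%×70 = 21.308 lb.
% K₂O = 21.308 / 192.9 = 11.0461%.

11.05% K₂O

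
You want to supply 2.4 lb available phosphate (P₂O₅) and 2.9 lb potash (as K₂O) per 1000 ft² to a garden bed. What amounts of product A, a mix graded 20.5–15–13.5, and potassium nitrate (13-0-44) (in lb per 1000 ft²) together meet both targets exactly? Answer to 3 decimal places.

16.000 lb product A, 1.682 lb potassium nitrate

With a, b = lb per 1000 ft² of product A and potassium nitrate:
P₂O₅: 0.15·a + 0·b = 2.4
K₂O: 0.135·a + 0.44·b = 2.9
Eliminate a: (row1) − 0.15/0.135·(row2) → -0.488889·b = -0.822222, so b = 1.68182.
Back-substitute: a = (2.4 − 0·1.68182) / 0.15 = 16.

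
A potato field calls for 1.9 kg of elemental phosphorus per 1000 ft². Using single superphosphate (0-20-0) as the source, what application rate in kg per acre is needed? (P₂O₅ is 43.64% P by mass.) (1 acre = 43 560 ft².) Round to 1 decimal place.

As P₂O₅: 1.9 / 0.4364 = 4.3538 kg per 1000 ft².
Product per 1000 ft² = 4.3538 / 20% = 21.769 kg.
Convert to per acre: 21.769 × 43.56 = 948.258 kg.

948.3 kg of product per acre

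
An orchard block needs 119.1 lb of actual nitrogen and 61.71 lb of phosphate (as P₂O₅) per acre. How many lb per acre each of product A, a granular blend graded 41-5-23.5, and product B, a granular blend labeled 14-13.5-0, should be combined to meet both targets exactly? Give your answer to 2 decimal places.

Per-acre balance (a = product A, b = product B):
N: 0.41·a + 0.14·b = 119.1
P₂O₅: 0.05·a + 0.135·b = 61.71
From row1: a = (119.1 − 0.14·b) / 0.41.
Into row2: 0.05·(119.1 − 0.14·b)/0.41 + 0.135·b = 61.71 → b = 400.126, a = 153.859.

153.86 lb product A, 400.13 lb product B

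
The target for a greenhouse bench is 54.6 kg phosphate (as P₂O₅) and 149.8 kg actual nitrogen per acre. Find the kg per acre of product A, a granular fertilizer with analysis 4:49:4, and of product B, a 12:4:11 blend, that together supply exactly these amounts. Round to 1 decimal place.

With a, b = kg per acre of product A and product B:
P₂O₅: 0.49·a + 0.04·b = 54.6
N: 0.04·a + 0.12·b = 149.8
Eliminate b: (row1) − 0.04/0.12·(row2) → 0.476667·a = 4.66667, so a = 9.79021.
Then b = (149.8 − 0.04·9.79021) / 0.12 = 1245.07.

9.8 kg product A, 1245.1 kg product B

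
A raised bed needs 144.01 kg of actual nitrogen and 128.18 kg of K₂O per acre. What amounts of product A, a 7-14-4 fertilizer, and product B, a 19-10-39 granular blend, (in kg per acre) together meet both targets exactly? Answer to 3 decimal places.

Let a = kg of product A, b = kg of product B (per acre).
N: 0.07·a + 0.19·b = 144.01
K₂O: 0.04·a + 0.39·b = 128.18
Eliminate a: (row1) − 0.07/0.04·(row2) → -0.4925·b = -80.305, so b = 163.0558.
Back-substitute: a = (144.01 − 0.19·163.0558) / 0.07 = 1614.7056.

1614.706 kg product A, 163.056 kg product B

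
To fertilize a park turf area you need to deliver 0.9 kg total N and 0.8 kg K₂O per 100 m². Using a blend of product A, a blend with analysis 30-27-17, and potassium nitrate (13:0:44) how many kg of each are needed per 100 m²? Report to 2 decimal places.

With a, b = kg per 100 m² of product A and potassium nitrate:
N: 0.3·a + 0.13·b = 0.9
K₂O: 0.17·a + 0.44·b = 0.8
Solving simultaneously: a = 2.65696, b = 0.791629.

2.66 kg product A, 0.79 kg potassium nitrate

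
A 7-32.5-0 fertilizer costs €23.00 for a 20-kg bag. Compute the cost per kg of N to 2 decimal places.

€16.43 per kg N

N in bag = 20 × 7% = 1.4 kg.
Cost per kg N = €23.00 / 1.4 = €16.4286.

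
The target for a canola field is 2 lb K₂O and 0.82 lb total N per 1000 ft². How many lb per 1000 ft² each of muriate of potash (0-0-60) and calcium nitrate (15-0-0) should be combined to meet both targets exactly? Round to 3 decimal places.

3.333 lb muriate of potash, 5.467 lb calcium nitrate

Let a = lb of muriate of potash, b = lb of calcium nitrate (per 1000 ft²).
K₂O: 0.6·a + 0·b = 2
N: 0·a + 0.15·b = 0.82
Solving simultaneously: a = 3.33333, b = 5.46667.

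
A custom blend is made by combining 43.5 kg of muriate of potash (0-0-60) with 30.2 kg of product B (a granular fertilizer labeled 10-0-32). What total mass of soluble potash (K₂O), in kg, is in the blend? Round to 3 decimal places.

K₂O mass = 60%×43.5 + 32%×30.2 = 35.764 kg.

35.764 kg K₂O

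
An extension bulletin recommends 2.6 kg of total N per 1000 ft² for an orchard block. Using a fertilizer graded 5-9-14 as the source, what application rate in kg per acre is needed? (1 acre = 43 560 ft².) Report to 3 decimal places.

2265.120 kg of product per acre

Product per 1000 ft² = 2.6 / 5% = 52 kg.
Convert to per acre: 52 × 43.56 = 2265.12 kg.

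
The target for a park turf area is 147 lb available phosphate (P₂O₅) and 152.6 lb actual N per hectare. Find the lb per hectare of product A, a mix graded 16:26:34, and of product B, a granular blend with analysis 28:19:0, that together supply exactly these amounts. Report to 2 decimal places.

286.93 lb product A, 381.04 lb product B

Let a = lb of product A, b = lb of product B (per hectare).
P₂O₅: 0.26·a + 0.19·b = 147
N: 0.16·a + 0.28·b = 152.6
Eliminate a: (row1) − 0.26/0.16·(row2) → -0.265·b = -100.975, so b = 381.038.
Back-substitute: a = (147 − 0.19·381.038) / 0.26 = 286.934.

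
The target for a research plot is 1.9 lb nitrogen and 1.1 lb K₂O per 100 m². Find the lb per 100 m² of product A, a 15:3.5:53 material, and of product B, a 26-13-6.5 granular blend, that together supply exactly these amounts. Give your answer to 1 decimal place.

1.3 lb product A, 6.6 lb product B

Per-100 m² balance (a = product A, b = product B):
N: 0.15·a + 0.26·b = 1.9
K₂O: 0.53·a + 0.065·b = 1.1
Solving simultaneously: a = 1.26904, b = 6.57556.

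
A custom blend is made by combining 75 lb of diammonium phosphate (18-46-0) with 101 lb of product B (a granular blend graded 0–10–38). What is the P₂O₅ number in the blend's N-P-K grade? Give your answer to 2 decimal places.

Total mass = 75 + 101 = 176 lb.
P₂O₅ mass = 46%×75 + 10%×101 = 44.6 lb.
% P₂O₅ = 44.6 / 176 = 25.3409%.

25.34% P₂O₅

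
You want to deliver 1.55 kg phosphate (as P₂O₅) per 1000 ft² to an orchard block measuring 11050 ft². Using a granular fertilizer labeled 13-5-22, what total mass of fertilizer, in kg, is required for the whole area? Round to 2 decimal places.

342.55 kg

Product per 1000 ft² = 1.55 / 5% = 31 kg.
Total product = 31 × 11050 / 1000 = 342.55 kg.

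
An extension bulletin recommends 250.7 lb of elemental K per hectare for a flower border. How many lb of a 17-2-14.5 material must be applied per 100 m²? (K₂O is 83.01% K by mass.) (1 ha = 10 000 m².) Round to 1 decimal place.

As K₂O: 250.7 / 0.8301 = 302.012 lb per hectare.
Product per hectare = 302.012 / 14.5% = 2082.84 lb.
Convert to per 100 m²: 2082.84 × 0.01 = 20.8284 lb.

20.8 lb of product per hundred sq m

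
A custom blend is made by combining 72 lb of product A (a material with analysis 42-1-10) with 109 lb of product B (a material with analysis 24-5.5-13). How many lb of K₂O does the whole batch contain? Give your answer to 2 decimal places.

21.37 lb K₂O

K₂O mass = 10%×72 + 13%×109 = 21.37 lb.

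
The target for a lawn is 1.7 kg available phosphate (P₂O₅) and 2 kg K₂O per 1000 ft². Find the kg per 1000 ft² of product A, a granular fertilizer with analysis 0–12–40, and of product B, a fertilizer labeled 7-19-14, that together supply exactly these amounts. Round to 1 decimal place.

2.4 kg product A, 7.4 kg product B

With a, b = kg per 1000 ft² of product A and product B:
P₂O₅: 0.12·a + 0.19·b = 1.7
K₂O: 0.4·a + 0.14·b = 2
Eliminate a: (row1) − 0.12/0.4·(row2) → 0.148·b = 1.1, so b = 7.43243.
Back-substitute: a = (1.7 − 0.19·7.43243) / 0.12 = 2.39865.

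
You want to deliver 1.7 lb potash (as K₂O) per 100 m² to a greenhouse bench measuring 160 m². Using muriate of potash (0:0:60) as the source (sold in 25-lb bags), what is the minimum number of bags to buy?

Product per 100 m² = 1.7 / 60% = 2.83333 lb.
Total product = 2.83333 × 160 / 100 = 4.53333 lb.
Bags = ⌈4.53333 / 25⌉ = 1.

1 bags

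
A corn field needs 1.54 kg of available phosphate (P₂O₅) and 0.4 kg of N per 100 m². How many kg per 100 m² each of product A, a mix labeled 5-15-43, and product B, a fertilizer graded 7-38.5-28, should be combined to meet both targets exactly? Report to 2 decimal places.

Let a = kg of product A, b = kg of product B (per 100 m²).
P₂O₅: 0.15·a + 0.385·b = 1.54
N: 0.05·a + 0.07·b = 0.4
Eliminate a: (row1) − 0.15/0.05·(row2) → 0.175·b = 0.34, so b = 1.94286.
Back-substitute: a = (1.54 − 0.385·1.94286) / 0.15 = 5.28.

5.28 kg product A, 1.94 kg product B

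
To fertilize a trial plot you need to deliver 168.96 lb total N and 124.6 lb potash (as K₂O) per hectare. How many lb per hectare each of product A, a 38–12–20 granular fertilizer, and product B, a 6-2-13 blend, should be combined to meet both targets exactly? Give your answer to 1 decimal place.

With a, b = lb per hectare of product A and product B:
N: 0.38·a + 0.06·b = 168.96
K₂O: 0.2·a + 0.13·b = 124.6
Solving simultaneously: a = 387.401, b = 362.46.

387.4 lb product A, 362.5 lb product B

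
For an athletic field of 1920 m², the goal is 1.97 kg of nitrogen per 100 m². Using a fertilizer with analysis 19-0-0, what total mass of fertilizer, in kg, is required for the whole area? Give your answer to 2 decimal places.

199.07 kg

Product per 100 m² = 1.97 / 19% = 10.3684 kg.
Total product = 10.3684 × 1920 / 100 = 199.074 kg.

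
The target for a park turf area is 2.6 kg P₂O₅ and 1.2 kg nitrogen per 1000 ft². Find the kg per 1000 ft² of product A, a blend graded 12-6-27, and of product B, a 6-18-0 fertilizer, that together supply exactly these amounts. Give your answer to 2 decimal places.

3.33 kg product A, 13.33 kg product B

Let a = kg of product A, b = kg of product B (per 1000 ft²).
P₂O₅: 0.06·a + 0.18·b = 2.6
N: 0.12·a + 0.06·b = 1.2
Eliminate b: (row1) − 0.18/0.06·(row2) → -0.3·a = -1, so a = 3.33333.
Then b = (1.2 − 0.12·3.33333) / 0.06 = 13.3333.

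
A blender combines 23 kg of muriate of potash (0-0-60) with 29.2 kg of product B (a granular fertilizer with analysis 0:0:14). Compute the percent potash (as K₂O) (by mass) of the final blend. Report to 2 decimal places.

Total mass = 23 + 29.2 = 52.2 kg.
K₂O mass = 60%×23 + 14%×29.2 = 17.888 kg.
% K₂O = 17.888 / 52.2 = 34.2682%.

34.27% K₂O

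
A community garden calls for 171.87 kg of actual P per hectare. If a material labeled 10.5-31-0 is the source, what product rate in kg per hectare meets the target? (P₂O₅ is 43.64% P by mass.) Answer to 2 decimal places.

1270.44 kg of product per hectare

As P₂O₅: 171.87 / 0.4364 = 393.836 kg per hectare.
Product per hectare = 393.836 / 31% = 1270.438 kg.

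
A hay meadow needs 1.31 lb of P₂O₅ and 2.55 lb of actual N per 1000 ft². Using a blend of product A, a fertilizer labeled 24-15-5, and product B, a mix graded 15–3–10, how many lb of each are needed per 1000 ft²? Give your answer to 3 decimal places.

7.843 lb product A, 4.451 lb product B

With a, b = lb per 1000 ft² of product A and product B:
P₂O₅: 0.15·a + 0.03·b = 1.31
N: 0.24·a + 0.15·b = 2.55
Solving simultaneously: a = 7.84314, b = 4.45098.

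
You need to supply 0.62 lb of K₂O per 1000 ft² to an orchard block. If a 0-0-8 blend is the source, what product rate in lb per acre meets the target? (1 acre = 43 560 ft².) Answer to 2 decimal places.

Product per 1000 ft² = 0.62 / 8% = 7.75 lb.
Convert to per acre: 7.75 × 43.56 = 337.59 lb.

337.59 lb of product per acre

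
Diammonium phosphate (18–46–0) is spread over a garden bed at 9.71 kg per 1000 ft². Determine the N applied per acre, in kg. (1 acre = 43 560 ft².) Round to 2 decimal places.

76.13 kg N per acre

nitrogen per 1000 ft² = 9.71 × 18% = 1.7478 kg.
Convert to per acre: 1.7478 × 43.56 = 76.1342 kg.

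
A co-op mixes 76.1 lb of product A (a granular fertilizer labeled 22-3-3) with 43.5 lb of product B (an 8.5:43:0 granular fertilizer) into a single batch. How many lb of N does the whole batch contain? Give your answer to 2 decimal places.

20.44 lb N

N mass = 22%×76.1 + 8.5%×43.5 = 20.4395 lb.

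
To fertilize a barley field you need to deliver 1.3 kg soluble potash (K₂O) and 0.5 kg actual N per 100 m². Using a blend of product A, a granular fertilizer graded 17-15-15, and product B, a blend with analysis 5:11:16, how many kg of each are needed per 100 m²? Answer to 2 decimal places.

0.76 kg product A, 7.41 kg product B

Per-100 m² balance (a = product A, b = product B):
K₂O: 0.15·a + 0.16·b = 1.3
N: 0.17·a + 0.05·b = 0.5
Eliminate b: (row1) − 0.16/0.05·(row2) → -0.394·a = -0.3, so a = 0.761421.
Then b = (0.5 − 0.17·0.761421) / 0.05 = 7.41117.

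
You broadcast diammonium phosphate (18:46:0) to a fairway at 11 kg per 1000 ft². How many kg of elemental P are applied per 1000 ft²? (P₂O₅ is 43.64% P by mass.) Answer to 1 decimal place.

P₂O₅ per 1000 ft² = 11 × 46% = 5.06 kg.
Elemental P = 5.06 × 0.4364 = 2.20818 kg per 1000 ft².

2.2 kg P per thousand sq ft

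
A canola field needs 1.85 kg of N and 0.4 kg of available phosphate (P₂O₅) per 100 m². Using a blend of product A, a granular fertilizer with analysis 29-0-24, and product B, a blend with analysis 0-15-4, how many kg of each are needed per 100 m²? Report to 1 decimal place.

6.4 kg product A, 2.7 kg product B

Let a = kg of product A, b = kg of product B (per 100 m²).
N: 0.29·a + 0·b = 1.85
P₂O₅: 0·a + 0.15·b = 0.4
Solving simultaneously: a = 6.37931, b = 2.66667.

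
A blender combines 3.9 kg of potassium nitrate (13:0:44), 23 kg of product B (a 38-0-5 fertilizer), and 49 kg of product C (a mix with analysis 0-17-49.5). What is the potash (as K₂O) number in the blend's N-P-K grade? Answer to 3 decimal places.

Total mass = 3.9 + 23 + 49 = 75.9 kg.
K₂O mass = 44%×3.9 + 5%×23 + 49.5%×49 = 27.121 kg.
% K₂O = 27.121 / 75.9 = 35.7325%.

35.733% K₂O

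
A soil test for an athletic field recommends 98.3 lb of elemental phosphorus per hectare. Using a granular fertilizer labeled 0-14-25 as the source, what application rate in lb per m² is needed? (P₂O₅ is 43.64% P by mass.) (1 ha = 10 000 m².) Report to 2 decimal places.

0.16 lb of product per sq m

As P₂O₅: 98.3 / 0.4364 = 225.252 lb per hectare.
Product per hectare = 225.252 / 14% = 1608.94 lb.
Convert to per m²: 1608.94 × 0.0001 = 0.160894 lb.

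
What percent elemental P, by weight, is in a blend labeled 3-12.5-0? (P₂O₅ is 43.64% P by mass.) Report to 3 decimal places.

5.455% P

%P = 12.5 × 0.4364 = 5.455%.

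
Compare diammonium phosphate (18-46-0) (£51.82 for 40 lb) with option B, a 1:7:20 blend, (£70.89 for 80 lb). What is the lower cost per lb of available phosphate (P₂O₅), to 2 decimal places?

diammonium phosphate: P₂O₅ per bag = 40 × 46% = 18.4 lb; cost = 51.82 / 18.4 = £2.8163/lb P₂O₅.
option B: P₂O₅ per bag = 80 × 7% = 5.6 lb; cost = 70.89 / 5.6 = £12.6589/lb P₂O₅.
diammonium phosphate is cheaper.

£2.82 per lb P₂O₅ (diammonium phosphate)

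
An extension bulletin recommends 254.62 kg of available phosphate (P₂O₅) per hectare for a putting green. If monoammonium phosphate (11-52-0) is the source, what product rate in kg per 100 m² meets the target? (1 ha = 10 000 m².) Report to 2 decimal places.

4.90 kg of product per hundred sq m

Product per hectare = 254.62 / 52% = 489.654 kg.
Convert to per 100 m²: 489.654 × 0.01 = 4.89654 kg.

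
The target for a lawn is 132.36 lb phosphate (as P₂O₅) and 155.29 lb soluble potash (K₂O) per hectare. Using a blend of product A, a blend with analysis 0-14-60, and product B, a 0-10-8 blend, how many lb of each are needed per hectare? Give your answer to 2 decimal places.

Let a = lb of product A, b = lb of product B (per hectare).
P₂O₅: 0.14·a + 0.1·b = 132.36
K₂O: 0.6·a + 0.08·b = 155.29
Solving simultaneously: a = 101.234, b = 1181.873.

101.23 lb product A, 1181.87 lb product B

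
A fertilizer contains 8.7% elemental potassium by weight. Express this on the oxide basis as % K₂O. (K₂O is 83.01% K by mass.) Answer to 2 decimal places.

10.48% K₂O

%K₂O = 8.7 / 0.8301 = 10.4807%.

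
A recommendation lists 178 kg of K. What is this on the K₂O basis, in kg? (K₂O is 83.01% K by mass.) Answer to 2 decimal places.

214.43 kg K₂O

K₂O = 178 / 0.8301 = 214.432 kg.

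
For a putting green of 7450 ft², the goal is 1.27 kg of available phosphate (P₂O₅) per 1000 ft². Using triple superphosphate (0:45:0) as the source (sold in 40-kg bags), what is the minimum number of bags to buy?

Product per 1000 ft² = 1.27 / 45% = 2.82222 kg.
Total product = 2.82222 × 7450 / 1000 = 21.0256 kg.
Bags = ⌈21.0256 / 40⌉ = 1.

1 bags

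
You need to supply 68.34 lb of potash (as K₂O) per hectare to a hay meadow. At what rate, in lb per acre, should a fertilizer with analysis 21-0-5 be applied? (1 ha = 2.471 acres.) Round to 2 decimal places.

Product per hectare = 68.34 / 5% = 1366.8 lb.
Convert to per acre: 1366.8 × 0.404694 = 553.136 lb.

553.14 lb of product per acre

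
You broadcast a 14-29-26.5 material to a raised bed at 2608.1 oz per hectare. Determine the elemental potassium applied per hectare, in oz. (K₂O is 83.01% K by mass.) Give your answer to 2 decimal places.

K₂O per hectare = 2608.1 × 26.5% = 691.146 oz.
Elemental K = 691.146 × 0.8301 = 573.721 oz per hectare.

573.72 oz K per hectare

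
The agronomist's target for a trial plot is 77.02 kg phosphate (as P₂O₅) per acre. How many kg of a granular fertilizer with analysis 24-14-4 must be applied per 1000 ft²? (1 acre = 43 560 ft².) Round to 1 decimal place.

Product per acre = 77.02 / 14% = 550.143 kg.
Convert to per 1000 ft²: 550.143 × 0.0229568 = 12.6295 kg.

12.6 kg of product per thousand sq ft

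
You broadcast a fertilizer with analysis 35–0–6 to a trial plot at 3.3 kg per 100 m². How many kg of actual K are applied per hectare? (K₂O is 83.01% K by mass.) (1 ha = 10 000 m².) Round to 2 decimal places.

K₂O per 100 m² = 3.3 × 6% = 0.198 kg.
Elemental K = 0.198 × 0.8301 = 0.16436 kg per 100 m².
Convert to per hectare: 0.16436 × 100 = 16.436 kg.

16.44 kg K per hectare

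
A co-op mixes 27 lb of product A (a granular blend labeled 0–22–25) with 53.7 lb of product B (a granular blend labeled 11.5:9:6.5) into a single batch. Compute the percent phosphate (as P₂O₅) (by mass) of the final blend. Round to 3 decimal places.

Total mass = 27 + 53.7 = 80.7 lb.
P₂O₅ mass = 22%×27 + 9%×53.7 = 10.773 lb.
% P₂O₅ = 10.773 / 80.7 = 13.3494%.

13.349% P₂O₅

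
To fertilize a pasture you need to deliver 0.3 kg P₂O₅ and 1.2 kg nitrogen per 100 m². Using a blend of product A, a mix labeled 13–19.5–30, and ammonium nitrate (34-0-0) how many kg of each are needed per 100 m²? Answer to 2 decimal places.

1.54 kg product A, 2.94 kg ammonium nitrate

Per-100 m² balance (a = product A, b = ammonium nitrate):
P₂O₅: 0.195·a + 0·b = 0.3
N: 0.13·a + 0.34·b = 1.2
Eliminate a: (row1) − 0.195/0.13·(row2) → -0.51·b = -1.5, so b = 2.94118.
Back-substitute: a = (0.3 − 0·2.94118) / 0.195 = 1.53846.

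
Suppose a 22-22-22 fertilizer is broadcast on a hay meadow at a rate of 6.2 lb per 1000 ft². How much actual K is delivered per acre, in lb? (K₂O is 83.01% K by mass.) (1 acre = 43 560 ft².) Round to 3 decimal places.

K₂O per 1000 ft² = 6.2 × 22% = 1.364 lb.
Elemental K = 1.364 × 0.8301 = 1.13226 lb per 1000 ft².
Convert to per acre: 1.13226 × 43.56 = 49.3211 lb.

49.321 lb K per acre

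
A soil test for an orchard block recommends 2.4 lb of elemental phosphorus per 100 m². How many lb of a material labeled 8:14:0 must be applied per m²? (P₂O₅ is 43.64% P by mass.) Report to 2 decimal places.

0.39 lb of product per sq m

As P₂O₅: 2.4 / 0.4364 = 5.49954 lb per 100 m².
Product per 100 m² = 5.49954 / 14% = 39.2824 lb.
Convert to per m²: 39.2824 × 0.01 = 0.392824 lb.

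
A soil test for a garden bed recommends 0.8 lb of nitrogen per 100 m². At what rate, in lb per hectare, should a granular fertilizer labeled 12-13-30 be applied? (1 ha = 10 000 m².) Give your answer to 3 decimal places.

Product per 100 m² = 0.8 / 12% = 6.66667 lb.
Convert to per hectare: 6.66667 × 100 = 666.6667 lb.

666.667 lb of product per hectare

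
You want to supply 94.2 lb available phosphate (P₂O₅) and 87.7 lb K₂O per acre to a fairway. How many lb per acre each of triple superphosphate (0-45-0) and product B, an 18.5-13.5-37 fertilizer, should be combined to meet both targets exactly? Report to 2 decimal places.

Let a = lb of triple superphosphate, b = lb of product B (per acre).
P₂O₅: 0.45·a + 0.135·b = 94.2
K₂O: 0·a + 0.37·b = 87.7
Solving simultaneously: a = 138.225, b = 237.027.

138.23 lb triple superphosphate, 237.03 lb product B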